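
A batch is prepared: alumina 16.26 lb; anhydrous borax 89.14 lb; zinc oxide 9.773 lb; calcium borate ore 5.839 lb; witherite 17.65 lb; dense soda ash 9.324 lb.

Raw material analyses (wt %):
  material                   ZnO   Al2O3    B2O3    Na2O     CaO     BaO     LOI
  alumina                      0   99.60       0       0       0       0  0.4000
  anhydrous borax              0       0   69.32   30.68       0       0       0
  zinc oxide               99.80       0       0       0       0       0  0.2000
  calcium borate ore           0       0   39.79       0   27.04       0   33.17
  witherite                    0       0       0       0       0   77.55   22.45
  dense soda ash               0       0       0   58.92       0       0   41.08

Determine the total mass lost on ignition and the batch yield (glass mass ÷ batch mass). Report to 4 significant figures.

LOI loss = 9.814 lb; glass = 138.2 lb; yield = 93.37%

In-progress results are displayed, rounded to 4 significant digits, when written out — each numeric step holds full float precision throughout; exactly one rounding lands on every reported result. All derived quantities, including ignition loss, net glass mass, the six compositions, the totals, yield, are computed using the weight values for 138.2 lb of glass at full float precision as written in the problem or the answer.
Material-by-material LOI:
  alumina: 16.26 × 0.004000 = 0.06504 lb
  anhydrous borax: 89.14 × 0 = 0 lb
  zinc oxide: 9.773 × 0.002000 = 0.01955 lb
  calcium borate ore: 5.839 × 0.3317 = 1.937 lb
  witherite: 17.65 × 0.2245 = 3.962 lb
  dense soda ash: 9.324 × 0.4108 = 3.830 lb
Total LOI = 9.814 lb
Glass = batch − LOI = 148.0 − 9.814 = 138.2 lb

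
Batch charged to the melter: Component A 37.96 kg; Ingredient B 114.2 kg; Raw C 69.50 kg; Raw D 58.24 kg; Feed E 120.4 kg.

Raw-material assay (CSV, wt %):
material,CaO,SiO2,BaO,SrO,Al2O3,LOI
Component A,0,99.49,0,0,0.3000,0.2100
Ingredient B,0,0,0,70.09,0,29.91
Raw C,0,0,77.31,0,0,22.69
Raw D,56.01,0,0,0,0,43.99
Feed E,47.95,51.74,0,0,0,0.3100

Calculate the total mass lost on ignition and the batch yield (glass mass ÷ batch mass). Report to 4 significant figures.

Full precision is held at every stage; the intermediate values are shown (rounded to four significant figures) between the steps — every reported number includes exactly one rounding. All derived quantities, which include net glass mass, ignition loss, the yield, five oxide percentages, the totals, are recomputed in full precision, exactly as shown in problem or answer, from the batch weights per 324.3 kg of glass.
Each material's LOI contribution:
  Component A: 37.96 × 0.002100 = 0.07972 kg
  Ingredient B: 114.2 × 0.2991 = 34.16 kg
  Raw C: 69.50 × 0.2269 = 15.77 kg
  Raw D: 58.24 × 0.4399 = 25.62 kg
  Feed E: 120.4 × 0.003100 = 0.3732 kg
Total LOI = 76.00 kg
Glass = batch − LOI = 400.3 − 76.00 = 324.3 kg

LOI loss = 76.00 kg; glass = 324.3 kg; yield = 81.01%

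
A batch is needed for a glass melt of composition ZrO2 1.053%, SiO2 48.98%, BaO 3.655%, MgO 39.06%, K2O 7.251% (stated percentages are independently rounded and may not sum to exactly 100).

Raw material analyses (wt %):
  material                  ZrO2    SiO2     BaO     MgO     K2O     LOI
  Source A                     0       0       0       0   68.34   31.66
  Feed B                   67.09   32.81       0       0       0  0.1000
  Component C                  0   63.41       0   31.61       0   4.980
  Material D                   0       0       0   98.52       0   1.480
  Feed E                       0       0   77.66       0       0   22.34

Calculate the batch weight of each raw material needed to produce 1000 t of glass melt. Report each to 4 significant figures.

Batch per 1000 t glass melt:
  Source A: 106.1 t
  Feed B: 15.70 t
  Component C: 764.3 t
  Material D: 151.2 t
  Feed E: 47.06 t
Total batch = 1084 t; LOI loss = 84.42 t; yield = 92.21%

The whole derivation holds full precision at each step. Intermediates appear, with 4-significant-figure rounding, alongside each step. Exactly one rounding goes into every reported result — the derived quantities are recomputed from the batch weights per 1000 t of glass in full precision (the yield, totals, net glass mass, the five compositions, LOI), exactly as shown in the question or the answer.
Target oxide masses per 1000 t glass melt:
  ZrO2: 1.053% × 1000 = 10.53 t
  SiO2: 48.98% × 1000 = 489.8 t
  BaO: 3.655% × 1000 = 36.55 t
  MgO: 39.06% × 1000 = 390.6 t
  K2O: 7.251% × 1000 = 72.51 t
Verifying the oxide balance from the weights as reported, at the basis given (delivered sums recover each target inside rounding margins):
  ZrO2: 15.70·0.6709 = 10.53 t (target 10.53 t)
  SiO2: 15.70·0.3281 + 764.3·0.6341 = 489.8 t (target 489.8 t)
  BaO: 47.06·0.7766 = 36.55 t (target 36.55 t)
  MgO: 764.3·0.3161 + 151.2·0.9852 = 390.6 t (target 390.6 t)
  K2O: 106.1·0.6834 = 72.51 t (target 72.51 t)
Glass-mass bookkeeping: total charge less LOI = 999.9 t (targets for the oxides total 1000 t; against the stated basis, 1000 t — gaps are rounding artifacts).
Total batch = Σ batch = 1084 t; Σ batch·LOI gives LOI loss = 84.42 t; glass ÷ batch gives a yield of 92.21%.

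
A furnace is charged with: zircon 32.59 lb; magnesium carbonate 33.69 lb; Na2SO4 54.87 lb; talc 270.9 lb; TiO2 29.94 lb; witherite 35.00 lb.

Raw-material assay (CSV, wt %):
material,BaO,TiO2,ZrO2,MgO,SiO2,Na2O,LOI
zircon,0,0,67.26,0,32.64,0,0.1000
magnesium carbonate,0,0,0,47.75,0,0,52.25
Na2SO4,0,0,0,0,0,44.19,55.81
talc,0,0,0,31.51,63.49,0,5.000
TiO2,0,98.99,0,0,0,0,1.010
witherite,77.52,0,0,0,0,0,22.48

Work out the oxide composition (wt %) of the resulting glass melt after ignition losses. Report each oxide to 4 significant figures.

Values along the way are displayed rounded off to 4 significant figures within the worked lines. The working math maintains full float precision at each step — every reported figure sees exactly one rounding — the derived quantities, including six oxide percentages, net glass mass, yield, LOI, totals, are recomputed from the weighed amounts at 387.0 lb of glass at exact precision as they appear in the problem or the answer.
Oxide-by-oxide delivered mass:
  BaO: 35.00·0.7752 = 27.13 lb
  TiO2: 29.94·0.9899 = 29.64 lb
  ZrO2: 32.59·0.6726 = 21.92 lb
  MgO: 33.69·0.4775 + 270.9·0.3151 = 101.4 lb
  SiO2: 32.59·0.3264 + 270.9·0.6349 = 182.6 lb
  Na2O: 54.87·0.4419 = 24.25 lb
LOI: 32.59·0.001000 + 33.69·0.5225 + 54.87·0.5581 + 270.9·0.05000 + 29.94·0.01010 + 35.00·0.2248 = 69.97 lb
Glass = total batch minus LOI = 457.0 − 69.97 = 387.0 lb (equal to the oxide-mass sum)
percent by weight: oxide/glass ×100

Glass mass = 387.0 lb (batch 457.0 − LOI 69.97).
Composition: BaO 7.011%, TiO2 7.658%, ZrO2 5.664%, MgO 26.21%, SiO2 47.19%, Na2O 6.265%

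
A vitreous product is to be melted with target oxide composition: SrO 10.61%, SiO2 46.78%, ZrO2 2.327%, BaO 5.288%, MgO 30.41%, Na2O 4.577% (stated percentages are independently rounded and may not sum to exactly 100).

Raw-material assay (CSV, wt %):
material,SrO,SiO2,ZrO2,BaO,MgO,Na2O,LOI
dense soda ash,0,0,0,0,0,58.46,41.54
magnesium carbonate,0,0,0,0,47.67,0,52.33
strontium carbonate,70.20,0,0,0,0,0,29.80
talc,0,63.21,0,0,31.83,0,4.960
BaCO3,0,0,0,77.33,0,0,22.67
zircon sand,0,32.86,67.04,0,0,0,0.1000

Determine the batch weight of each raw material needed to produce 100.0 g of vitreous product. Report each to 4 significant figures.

Batch per 100.0 g vitreous product:
  dense soda ash: 7.829 g
  magnesium carbonate: 15.58 g
  strontium carbonate: 15.11 g
  talc: 72.20 g
  BaCO3: 6.838 g
  zircon sand: 3.471 g
Total batch = 121.0 g; LOI loss = 21.04 g; yield = 82.61%

Intermediates appear with 4-significant-figure rounding alongside each step — full precision is kept in all steps. Every reported value is rounded exactly once. The derived quantities are carried starting from the weights per 100.0 g of glass at full precision (net glass mass, yield, LOI, six oxide percentages, totals) as set out in problem or answer.
Oxide mass targets, per 100.0 g vitreous product:
  SrO: 10.61% × 100.0 = 10.61 g
  SiO2: 46.78% × 100.0 = 46.78 g
  ZrO2: 2.327% × 100.0 = 2.327 g
  BaO: 5.288% × 100.0 = 5.288 g
  MgO: 30.41% × 100.0 = 30.41 g
  Na2O: 4.577% × 100.0 = 4.577 g
Per-oxide balance check applying the batch weights above, relative to the basis at hand (each sum matches its target mass once rounding is allowed for):
  SrO: 15.11·0.7020 = 10.61 g (target 10.61 g)
  SiO2: 72.20·0.6321 + 3.471·0.3286 = 46.78 g (target 46.78 g)
  ZrO2: 3.471·0.6704 = 2.327 g (target 2.327 g)
  BaO: 6.838·0.7733 = 5.288 g (target 5.288 g)
  MgO: 15.58·0.4767 + 72.20·0.3183 = 30.41 g (target 30.41 g)
  Na2O: 7.829·0.5846 = 4.577 g (target 4.577 g)
Glass-mass sanity pass: the batch minus its LOI: 99.99 g (per-oxide target masses sum to 99.99 g; versus the stated basis of 100.0 g — rounding explains the deltas).
Total batch = Σ batch = 121.0 g; LOI removed, Σ of batch·LOI: 21.04 g; the yield ratio, glass ÷ batch: 82.61%.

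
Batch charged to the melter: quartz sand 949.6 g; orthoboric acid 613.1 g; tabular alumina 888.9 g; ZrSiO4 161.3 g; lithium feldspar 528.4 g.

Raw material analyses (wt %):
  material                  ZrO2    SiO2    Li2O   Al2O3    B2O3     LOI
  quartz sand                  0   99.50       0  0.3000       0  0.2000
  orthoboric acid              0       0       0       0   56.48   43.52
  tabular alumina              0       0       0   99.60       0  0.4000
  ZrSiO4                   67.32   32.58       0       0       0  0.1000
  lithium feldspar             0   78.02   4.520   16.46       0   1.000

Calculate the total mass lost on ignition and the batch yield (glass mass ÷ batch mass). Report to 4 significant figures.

Mid-chain values are rounded off to 4 significant figures wherever printed. The working math keeps full float precision all the way through; each reported figure takes a single rounding; the derived quantities are re-derived in full float precision (ignition loss, totals, yield, five oxide percentages, glass mass) starting from the weights at 2864 g of glass, as they appear in problem or answer.
Each material's LOI contribution:
  quartz sand: 949.6 × 0.002000 = 1.899 g
  orthoboric acid: 613.1 × 0.4352 = 266.8 g
  tabular alumina: 888.9 × 0.004000 = 3.556 g
  ZrSiO4: 161.3 × 0.001000 = 0.1613 g
  lithium feldspar: 528.4 × 0.01000 = 5.284 g
Total LOI = 277.7 g
Glass = batch − LOI = 3141 − 277.7 = 2864 g

LOI loss = 277.7 g; glass = 2864 g; yield = 91.16%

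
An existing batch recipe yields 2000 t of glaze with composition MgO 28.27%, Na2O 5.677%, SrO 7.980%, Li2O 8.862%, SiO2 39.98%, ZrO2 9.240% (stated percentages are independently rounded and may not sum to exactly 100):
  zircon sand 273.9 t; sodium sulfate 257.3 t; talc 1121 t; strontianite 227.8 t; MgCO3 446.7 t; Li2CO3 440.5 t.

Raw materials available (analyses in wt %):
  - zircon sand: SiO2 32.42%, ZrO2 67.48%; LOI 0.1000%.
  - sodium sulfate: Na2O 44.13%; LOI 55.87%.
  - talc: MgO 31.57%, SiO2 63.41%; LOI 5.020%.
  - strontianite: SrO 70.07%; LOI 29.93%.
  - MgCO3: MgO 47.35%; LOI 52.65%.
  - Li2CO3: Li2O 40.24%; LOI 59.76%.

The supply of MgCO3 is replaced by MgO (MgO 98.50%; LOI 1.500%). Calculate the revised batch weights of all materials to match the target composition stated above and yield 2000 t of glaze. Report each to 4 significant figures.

Intermediates appear rounded off to 4 significant figures in the working; the working math keeps full precision in all steps — a single rounding produces each reported number — the derived quantities (totals, net glass mass, the yield, LOI, six oxide percentages) are computed from the batch weights for 2000 t of glass in full precision, as written in the problem or the answer.
Target oxide masses per 2000 t glaze:
  MgO: 28.27% × 2000 = 565.4 t
  Na2O: 5.677% × 2000 = 113.5 t
  SrO: 7.980% × 2000 = 159.6 t
  Li2O: 8.862% × 2000 = 177.2 t
  SiO2: 39.98% × 2000 = 799.6 t
  ZrO2: 9.240% × 2000 = 184.8 t
Balance tally, oxide-wise, from the weights as reported, relative to the basis at hand (oxide sums agree with the targets inside rounding margins):
  MgO: 1121·0.3157 + 214.7·0.9850 = 565.4 t (target 565.4 t)
  Na2O: 257.3·0.4413 = 113.5 t (target 113.5 t)
  SrO: 227.8·0.7007 = 159.6 t (target 159.6 t)
  Li2O: 440.5·0.4024 = 177.3 t (target 177.2 t)
  SiO2: 273.9·0.3242 + 1121·0.6341 = 799.6 t (target 799.6 t)
  ZrO2: 273.9·0.6748 = 184.8 t (target 184.8 t)
Glass-mass bookkeeping: total batch − LOI = 2000 t (targets for the oxides total 2000 t; versus the stated basis of 2000 t — any gap is answer rounding).
Total batch = Σ batch = 2535 t; the LOI term Σ batch·LOI equals 534.9 t; yield: glass divided by total = 78.90%.

Revised batch per 2000 t glaze:
  zircon sand: 273.9 t
  sodium sulfate: 257.3 t
  talc: 1121 t
  strontianite: 227.8 t
  MgO: 214.7 t
  Li2CO3: 440.5 t
Total batch = 2535 t; LOI loss = 534.9 t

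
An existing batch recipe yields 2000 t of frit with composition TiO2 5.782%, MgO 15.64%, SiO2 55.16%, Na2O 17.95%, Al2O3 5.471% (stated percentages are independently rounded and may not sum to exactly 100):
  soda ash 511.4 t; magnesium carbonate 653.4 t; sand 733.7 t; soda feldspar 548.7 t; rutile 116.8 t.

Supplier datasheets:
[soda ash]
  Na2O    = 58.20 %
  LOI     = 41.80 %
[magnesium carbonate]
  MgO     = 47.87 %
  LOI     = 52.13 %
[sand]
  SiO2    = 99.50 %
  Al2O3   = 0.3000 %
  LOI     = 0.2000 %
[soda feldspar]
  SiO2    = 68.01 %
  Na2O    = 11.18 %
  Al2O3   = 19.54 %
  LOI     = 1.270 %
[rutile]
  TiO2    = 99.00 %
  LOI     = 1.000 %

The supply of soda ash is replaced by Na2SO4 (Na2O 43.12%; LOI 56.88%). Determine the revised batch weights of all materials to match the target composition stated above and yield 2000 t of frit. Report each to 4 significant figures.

Revised batch per 2000 t frit:
  Na2SO4: 690.3 t
  magnesium carbonate: 653.4 t
  sand: 733.7 t
  soda feldspar: 548.7 t
  rutile: 116.8 t
Total batch = 2743 t; LOI loss = 742.9 t

Rounding to 4 significant digits applies to each mid-chain value as displayed — all internal work runs at full precision end to end — every reported number is rounded only once; derived quantities are recomputed using the weight values per 2000 t of glass at exact precision (totals, yield, glass mass, LOI, the five compositions) as written in the problem or the answer.
Target oxide masses per 2000 t frit:
  TiO2: 5.782% × 2000 = 115.6 t
  MgO: 15.64% × 2000 = 312.8 t
  SiO2: 55.16% × 2000 = 1103 t
  Na2O: 17.95% × 2000 = 359.0 t
  Al2O3: 5.471% × 2000 = 109.4 t
Oxide-by-oxide audit on the weights just shown, per the basis as stated (target by target, the sums agree net of answer rounding effects):
  TiO2: 116.8·0.9900 = 115.6 t (target 115.6 t)
  MgO: 653.4·0.4787 = 312.8 t (target 312.8 t)
  SiO2: 733.7·0.9950 + 548.7·0.6801 = 1103 t (target 1103 t)
  Na2O: 690.3·0.4312 + 548.7·0.1118 = 359.0 t (target 359.0 t)
  Al2O3: 733.7·0.003000 + 548.7·0.1954 = 109.4 t (target 109.4 t)
Mass balance on the glass: batch total minus LOI = 2000 t (the Σ of target masses is 2000 t; basis as stated: 2000 t — rounding explains the deltas).
Adding the batch up: Σ batch = 2743 t; loss to ignition Σ batch·LOI = 742.9 t; yield, glass over the total, = 72.92%.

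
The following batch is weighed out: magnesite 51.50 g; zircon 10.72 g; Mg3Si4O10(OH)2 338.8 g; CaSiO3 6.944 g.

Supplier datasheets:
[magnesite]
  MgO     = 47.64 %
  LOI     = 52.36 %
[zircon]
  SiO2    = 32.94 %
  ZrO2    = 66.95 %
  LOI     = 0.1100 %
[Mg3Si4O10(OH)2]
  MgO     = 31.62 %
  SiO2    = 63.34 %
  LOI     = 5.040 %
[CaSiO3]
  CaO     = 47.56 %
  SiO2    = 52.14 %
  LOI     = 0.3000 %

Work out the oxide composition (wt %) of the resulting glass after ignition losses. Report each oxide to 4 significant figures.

Glass mass = 363.9 g (batch 408.0 − LOI 44.07).
Composition: CaO 0.9076%, MgO 36.18%, SiO2 60.94%, ZrO2 1.972%

Full precision is maintained from first step to last — in-progress results are printed (rounded to four significant figures) alongside each step. Each reported value takes just one rounding — all derived quantities (the four compositions, the totals, ignition loss, net glass mass, yield) are rebuilt at full precision from the weighed amounts at 363.9 g of glass as set out in question or answer.
What the batch supplies per oxide:
  CaO: 6.944·0.4756 = 3.303 g
  MgO: 51.50·0.4764 + 338.8·0.3162 = 131.7 g
  SiO2: 10.72·0.3294 + 338.8·0.6334 + 6.944·0.5214 = 221.7 g
  ZrO2: 10.72·0.6695 = 7.177 g
LOI: 51.50·0.5236 + 10.72·0.001100 + 338.8·0.05040 + 6.944·0.003000 = 44.07 g
Glass mass = batch − LOI = 408.0 − 44.07 = 363.9 g (the oxide masses sum to this)
oxide / glass × 100 gives the wt %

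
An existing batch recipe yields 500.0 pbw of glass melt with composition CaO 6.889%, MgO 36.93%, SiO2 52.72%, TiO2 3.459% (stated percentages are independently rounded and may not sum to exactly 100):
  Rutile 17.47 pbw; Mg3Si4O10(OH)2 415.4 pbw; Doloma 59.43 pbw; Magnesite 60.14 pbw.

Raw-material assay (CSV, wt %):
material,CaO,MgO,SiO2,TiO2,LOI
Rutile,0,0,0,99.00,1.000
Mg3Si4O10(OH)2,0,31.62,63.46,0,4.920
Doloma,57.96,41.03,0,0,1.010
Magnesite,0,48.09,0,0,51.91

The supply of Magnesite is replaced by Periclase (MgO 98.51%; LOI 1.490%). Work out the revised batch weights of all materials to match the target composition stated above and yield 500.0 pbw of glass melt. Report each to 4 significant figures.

Every computation holds exact precision from start to finish — intermediates appear, rounded to 4 significant digits, at each printed step — each reported figure is rounded exactly once — derived quantities are computed at full float precision (the totals, four oxide percentages, glass mass, LOI, yield) starting from the weights per 500.0 pbw of glass exactly as shown in the question or the answer.
Oxide mass targets, per 500.0 pbw glass melt:
  CaO: 6.889% × 500.0 = 34.44 pbw
  MgO: 36.93% × 500.0 = 184.6 pbw
  SiO2: 52.72% × 500.0 = 263.6 pbw
  TiO2: 3.459% × 500.0 = 17.30 pbw
Per-oxide balance check applying the batch weights above, on the stated basis (sums match the target masses once rounding is allowed for):
  CaO: 59.43·0.5796 = 34.45 pbw (target 34.44 pbw)
  MgO: 415.4·0.3162 + 59.43·0.4103 + 29.36·0.9851 = 184.7 pbw (target 184.6 pbw)
  SiO2: 415.4·0.6346 = 263.6 pbw (target 263.6 pbw)
  TiO2: 17.47·0.9900 = 17.30 pbw (target 17.30 pbw)
Glass-mass bookkeeping: batch Σ − ignition loss = 500.0 pbw (per-oxide target masses sum to 500.0 pbw; against the stated basis, 500.0 pbw — a pure rounding effect).
Batch grand total — Σ batch = 521.7 pbw; ignition loss, Σ(batch × LOI) = 21.65 pbw; glass ÷ batch gives a yield of 95.85%.

Revised batch per 500.0 pbw glass melt:
  Rutile: 17.47 pbw
  Mg3Si4O10(OH)2: 415.4 pbw
  Doloma: 59.43 pbw
  Periclase: 29.36 pbw
Total batch = 521.7 pbw; LOI loss = 21.65 pbw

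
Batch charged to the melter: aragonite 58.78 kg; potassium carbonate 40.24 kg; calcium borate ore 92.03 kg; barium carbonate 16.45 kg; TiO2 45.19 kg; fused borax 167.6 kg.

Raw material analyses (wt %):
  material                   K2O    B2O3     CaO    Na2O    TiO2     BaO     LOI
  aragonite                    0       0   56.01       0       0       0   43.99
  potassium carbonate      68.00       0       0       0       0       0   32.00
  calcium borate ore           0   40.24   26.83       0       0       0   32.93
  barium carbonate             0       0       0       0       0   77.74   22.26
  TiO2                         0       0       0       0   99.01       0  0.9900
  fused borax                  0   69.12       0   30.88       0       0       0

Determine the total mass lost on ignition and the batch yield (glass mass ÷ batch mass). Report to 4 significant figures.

Rounding to 4 significant figures governs each in-between result as displayed. The working math runs at full float precision at every stage; each reported result includes exactly one rounding; derived quantities (totals, ignition loss, six oxide percentages, net glass mass, the yield) are carried in full precision starting from the weights for 347.1 kg of glass, as given in question or answer.
Ignition loss by material:
  aragonite: 58.78 × 0.4399 = 25.86 kg
  potassium carbonate: 40.24 × 0.3200 = 12.88 kg
  calcium borate ore: 92.03 × 0.3293 = 30.31 kg
  barium carbonate: 16.45 × 0.2226 = 3.662 kg
  TiO2: 45.19 × 0.009900 = 0.4474 kg
  fused borax: 167.6 × 0 = 0 kg
Total LOI = 73.15 kg
Glass = batch − LOI = 420.3 − 73.15 = 347.1 kg

LOI loss = 73.15 kg; glass = 347.1 kg; yield = 82.60%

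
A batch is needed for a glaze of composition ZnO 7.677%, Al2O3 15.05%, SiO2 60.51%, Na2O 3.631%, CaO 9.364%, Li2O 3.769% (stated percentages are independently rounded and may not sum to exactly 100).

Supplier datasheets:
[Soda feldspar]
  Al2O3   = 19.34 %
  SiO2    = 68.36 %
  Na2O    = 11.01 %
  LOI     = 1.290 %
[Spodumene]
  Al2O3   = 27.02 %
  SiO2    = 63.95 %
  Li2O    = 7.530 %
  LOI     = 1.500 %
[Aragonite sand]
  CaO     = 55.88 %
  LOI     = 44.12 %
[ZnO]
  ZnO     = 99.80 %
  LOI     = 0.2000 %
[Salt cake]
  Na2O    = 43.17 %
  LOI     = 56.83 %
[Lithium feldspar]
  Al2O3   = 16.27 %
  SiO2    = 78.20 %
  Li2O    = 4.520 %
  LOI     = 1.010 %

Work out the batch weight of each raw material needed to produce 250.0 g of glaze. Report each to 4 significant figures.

Mid-chain values are shown (rounded to 4 significant figures) when written out; every computation keeps full precision in all steps; each reported number is rounded just once. All derived quantities are computed in full precision (glass mass, totals, the yield, LOI, the six compositions) from the batch weights at 250.0 g of glass precisely as stated by problem or answer.
The oxide mass targets at 250.0 g glaze:
  ZnO: 7.677% × 250.0 = 19.19 g
  Al2O3: 15.05% × 250.0 = 37.62 g
  SiO2: 60.51% × 250.0 = 151.3 g
  Na2O: 3.631% × 250.0 = 9.078 g
  CaO: 9.364% × 250.0 = 23.41 g
  Li2O: 3.769% × 250.0 = 9.422 g
Mass-balance tally per oxide given the weights on record, for the quoted basis mass (each sum matches its target mass inside rounding margins):
  ZnO: 19.23·0.9980 = 19.19 g (target 19.19 g)
  Al2O3: 19.34·0.1934 + 37.64·0.2702 + 145.8·0.1627 = 37.63 g (target 37.62 g)
  SiO2: 19.34·0.6836 + 37.64·0.6395 + 145.8·0.7820 = 151.3 g (target 151.3 g)
  Na2O: 19.34·0.1101 + 16.10·0.4317 = 9.080 g (target 9.078 g)
  CaO: 41.89·0.5588 = 23.41 g (target 23.41 g)
  Li2O: 37.64·0.07530 + 145.8·0.04520 = 9.424 g (target 9.422 g)
Consistency of the glass mass: Σ batch − LOI loss = 250.0 g (targets for the oxides total 250.0 g; stated basis 250.0 g — differing by rounding only).
Batch total: Σ batch = 280.0 g; Σ batch·LOI gives LOI loss = 29.96 g; yield: glass divided by total = 89.30%.

Batch per 250.0 g glaze:
  Soda feldspar: 19.34 g
  Spodumene: 37.64 g
  Aragonite sand: 41.89 g
  ZnO: 19.23 g
  Salt cake: 16.10 g
  Lithium feldspar: 145.8 g
Total batch = 280.0 g; LOI loss = 29.96 g; yield = 89.30%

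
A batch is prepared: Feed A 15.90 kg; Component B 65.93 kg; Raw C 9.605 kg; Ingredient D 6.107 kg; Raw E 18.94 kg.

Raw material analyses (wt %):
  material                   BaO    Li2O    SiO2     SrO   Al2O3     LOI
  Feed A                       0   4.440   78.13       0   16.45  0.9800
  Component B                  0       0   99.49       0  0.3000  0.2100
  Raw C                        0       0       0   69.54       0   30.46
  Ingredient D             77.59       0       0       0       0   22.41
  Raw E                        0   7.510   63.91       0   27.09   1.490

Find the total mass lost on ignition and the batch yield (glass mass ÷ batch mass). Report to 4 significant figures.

Mid-chain values are displayed rounded to four significant figures as written; the working math keeps full float precision at every stage; each reported value takes just one rounding. Derived quantities (yield, ignition loss, net glass mass, five oxide percentages, totals) are carried from the batch weights on 111.6 kg of glass at full precision as set out in question or answer.
Per-material ignition loss:
  Feed A: 15.90 × 0.009800 = 0.1558 kg
  Component B: 65.93 × 0.002100 = 0.1385 kg
  Raw C: 9.605 × 0.3046 = 2.926 kg
  Ingredient D: 6.107 × 0.2241 = 1.369 kg
  Raw E: 18.94 × 0.01490 = 0.2822 kg
Total LOI = 4.871 kg
Glass = batch − LOI = 116.5 − 4.871 = 111.6 kg

LOI loss = 4.871 kg; glass = 111.6 kg; yield = 95.82%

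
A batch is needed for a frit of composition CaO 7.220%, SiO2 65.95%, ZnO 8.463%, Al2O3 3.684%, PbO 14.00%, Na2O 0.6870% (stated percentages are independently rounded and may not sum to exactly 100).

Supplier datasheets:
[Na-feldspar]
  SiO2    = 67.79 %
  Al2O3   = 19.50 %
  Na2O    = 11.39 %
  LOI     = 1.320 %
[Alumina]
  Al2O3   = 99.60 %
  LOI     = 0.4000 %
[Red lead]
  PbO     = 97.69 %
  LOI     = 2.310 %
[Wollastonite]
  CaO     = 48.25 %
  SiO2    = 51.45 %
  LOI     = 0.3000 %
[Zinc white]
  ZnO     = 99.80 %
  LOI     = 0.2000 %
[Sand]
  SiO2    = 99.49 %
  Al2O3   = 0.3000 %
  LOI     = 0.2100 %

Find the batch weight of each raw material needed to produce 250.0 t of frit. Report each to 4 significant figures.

All internal work keeps full precision end to end — working values are printed (rounded to four significant digits) across the worked steps; every reported number is rounded exactly once — derived quantities, including six oxide percentages, net glass mass, totals, LOI, the yield, are re-derived starting from the weights at 250.0 t of glass at full precision, as quoted within question or answer.
Per-oxide target masses for 250.0 t frit:
  CaO: 7.220% × 250.0 = 18.05 t
  SiO2: 65.95% × 250.0 = 164.9 t
  ZnO: 8.463% × 250.0 = 21.16 t
  Al2O3: 3.684% × 250.0 = 9.210 t
  PbO: 14.00% × 250.0 = 35.00 t
  Na2O: 0.6870% × 250.0 = 1.718 t
Mass-balance tally per oxide given the weights on record, versus the basis set out (every target is met by its sum exact up to rounding of places):
  CaO: 37.41·0.4825 = 18.05 t (target 18.05 t)
  SiO2: 15.08·0.6779 + 37.41·0.5145 + 136.1·0.9949 = 164.9 t (target 164.9 t)
  ZnO: 21.20·0.9980 = 21.16 t (target 21.16 t)
  Al2O3: 15.08·0.1950 + 5.885·0.9960 + 136.1·0.003000 = 9.210 t (target 9.210 t)
  PbO: 35.83·0.9769 = 35.00 t (target 35.00 t)
  Na2O: 15.08·0.1139 = 1.718 t (target 1.718 t)
Glass-mass bookkeeping: whole batch net of LOI = 250.0 t (summing oxide targets gives 250.0 t; versus the stated basis of 250.0 t — deltas are rounding alone).
Adding the batch up: Σ batch = 251.5 t; LOI loss = Σ batch·LOI = 1.491 t; yield: glass divided by total = 99.41%.

Batch per 250.0 t frit:
  Na-feldspar: 15.08 t
  Alumina: 5.885 t
  Red lead: 35.83 t
  Wollastonite: 37.41 t
  Zinc white: 21.20 t
  Sand: 136.1 t
Total batch = 251.5 t; LOI loss = 1.491 t; yield = 99.41%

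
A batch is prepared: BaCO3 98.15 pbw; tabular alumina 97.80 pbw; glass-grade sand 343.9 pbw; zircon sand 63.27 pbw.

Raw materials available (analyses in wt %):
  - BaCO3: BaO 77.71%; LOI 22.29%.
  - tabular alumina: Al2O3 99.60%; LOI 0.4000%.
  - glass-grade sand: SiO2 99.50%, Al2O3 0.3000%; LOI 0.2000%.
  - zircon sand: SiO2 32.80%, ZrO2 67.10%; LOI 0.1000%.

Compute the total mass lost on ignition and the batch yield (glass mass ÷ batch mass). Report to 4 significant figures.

LOI loss = 23.02 pbw; glass = 580.1 pbw; yield = 96.18%

In-progress results are displayed rounded to 4 significant digits in the working. Each numeric step runs at full float precision through the solve; every reported figure sees exactly one rounding. The derived quantities are rebuilt starting from the weights on 580.1 pbw of glass in exact precision (the totals, net glass mass, LOI, yield, the four compositions) exactly as printed in problem or answer.
LOI of each material in turn:
  BaCO3: 98.15 × 0.2229 = 21.88 pbw
  tabular alumina: 97.80 × 0.004000 = 0.3912 pbw
  glass-grade sand: 343.9 × 0.002000 = 0.6878 pbw
  zircon sand: 63.27 × 0.001000 = 0.06327 pbw
Total LOI = 23.02 pbw
Glass = batch − LOI = 603.1 − 23.02 = 580.1 pbw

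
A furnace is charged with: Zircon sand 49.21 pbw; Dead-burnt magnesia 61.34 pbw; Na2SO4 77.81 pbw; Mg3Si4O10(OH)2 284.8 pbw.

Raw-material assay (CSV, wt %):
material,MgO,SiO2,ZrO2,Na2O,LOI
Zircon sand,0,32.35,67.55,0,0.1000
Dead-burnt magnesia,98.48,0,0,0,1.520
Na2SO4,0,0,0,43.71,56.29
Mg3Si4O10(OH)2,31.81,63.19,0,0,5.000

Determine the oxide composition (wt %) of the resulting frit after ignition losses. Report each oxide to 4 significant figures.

Glass mass = 414.1 pbw (batch 473.2 − LOI 59.02).
Composition: MgO 36.46%, SiO2 47.30%, ZrO2 8.027%, Na2O 8.212%

Values along the way are displayed, rounded to four significant figures, alongside each step. The whole derivation carries full float precision end to end. Every reported result is rounded only once — the derived quantities are rebuilt in exact precision (the four compositions, glass mass, ignition loss, the totals, the yield) starting from the weights per 414.1 pbw of glass, as quoted within question or answer.
Per-oxide mass from batch:
  MgO: 61.34·0.9848 + 284.8·0.3181 = 151.0 pbw
  SiO2: 49.21·0.3235 + 284.8·0.6319 = 195.9 pbw
  ZrO2: 49.21·0.6755 = 33.24 pbw
  Na2O: 77.81·0.4371 = 34.01 pbw
LOI: 49.21·0.001000 + 61.34·0.01520 + 77.81·0.5629 + 284.8·0.05000 = 59.02 pbw
Resulting glass, batch − LOI: 473.2 − 59.02 = 414.1 pbw (= the summed oxide contributions)
wt %: oxide over glass, times 100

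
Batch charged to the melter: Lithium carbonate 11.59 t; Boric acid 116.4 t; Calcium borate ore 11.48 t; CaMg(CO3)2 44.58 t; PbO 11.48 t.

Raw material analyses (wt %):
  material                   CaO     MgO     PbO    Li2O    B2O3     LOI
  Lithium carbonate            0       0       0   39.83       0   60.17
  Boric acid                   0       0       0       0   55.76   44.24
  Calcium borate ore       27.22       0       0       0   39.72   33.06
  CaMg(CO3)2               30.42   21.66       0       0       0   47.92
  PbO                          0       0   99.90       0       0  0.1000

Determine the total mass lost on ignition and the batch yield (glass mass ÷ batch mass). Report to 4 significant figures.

LOI loss = 83.64 t; glass = 111.9 t; yield = 57.22%

The intermediate values appear rounded to four significant digits within the worked lines — the working math carries full precision at all times; every reported result takes a single rounding; all derived quantities, including LOI, glass mass, totals, the yield, five oxide percentages, are rebuilt using the weight values per 111.9 t of glass at exact precision, as given in the problem or the answer.
Loss on ignition, line by line:
  Lithium carbonate: 11.59 × 0.6017 = 6.974 t
  Boric acid: 116.4 × 0.4424 = 51.50 t
  Calcium borate ore: 11.48 × 0.3306 = 3.795 t
  CaMg(CO3)2: 44.58 × 0.4792 = 21.36 t
  PbO: 11.48 × 0.001000 = 0.01148 t
Total LOI = 83.64 t
Glass = batch − LOI = 195.5 − 83.64 = 111.9 t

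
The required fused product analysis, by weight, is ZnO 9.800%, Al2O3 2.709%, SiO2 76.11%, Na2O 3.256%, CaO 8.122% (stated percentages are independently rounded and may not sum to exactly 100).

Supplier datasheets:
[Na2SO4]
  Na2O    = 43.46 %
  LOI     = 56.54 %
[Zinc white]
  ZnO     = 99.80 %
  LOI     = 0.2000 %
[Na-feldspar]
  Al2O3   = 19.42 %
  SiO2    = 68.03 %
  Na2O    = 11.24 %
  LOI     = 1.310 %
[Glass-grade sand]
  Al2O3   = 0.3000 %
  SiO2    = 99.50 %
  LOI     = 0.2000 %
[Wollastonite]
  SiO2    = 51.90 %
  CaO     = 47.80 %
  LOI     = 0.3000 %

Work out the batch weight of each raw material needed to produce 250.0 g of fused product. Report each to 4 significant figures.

In-progress results are rounded off to 4 significant figures when displayed. Each numeric step maintains exact precision in all steps; every reported result carries a single rounding. All derived quantities are recomputed at exact precision (five oxide percentages, LOI, net glass mass, the yield, totals) from the batch weights per 250.0 g of glass as quoted within either problem or answer.
The oxide mass targets at 250.0 g fused product:
  ZnO: 9.800% × 250.0 = 24.50 g
  Al2O3: 2.709% × 250.0 = 6.772 g
  SiO2: 76.11% × 250.0 = 190.3 g
  Na2O: 3.256% × 250.0 = 8.140 g
  CaO: 8.122% × 250.0 = 20.30 g
Oxide-by-oxide audit per the reported batch figures, against the basis in use (delivered sums recover each target modulo rounding of the values):
  ZnO: 24.55·0.9980 = 24.50 g (target 24.50 g)
  Al2O3: 32.61·0.1942 + 146.8·0.003000 = 6.773 g (target 6.772 g)
  SiO2: 32.61·0.6803 + 146.8·0.9950 + 42.48·0.5190 = 190.3 g (target 190.3 g)
  Na2O: 10.30·0.4346 + 32.61·0.1124 = 8.142 g (target 8.140 g)
  CaO: 42.48·0.4780 = 20.31 g (target 20.30 g)
Glass-mass bookkeeping: Σ batch − LOI loss = 250.0 g (the targets, summed, come to 250.0 g; with the basis standing at 250.0 g — any gap is answer rounding).
Batch total: Σ batch = 256.7 g; LOI loss = Σ batch·LOI = 6.721 g; glass ÷ batch gives a yield of 97.38%.

Batch per 250.0 g fused product:
  Na2SO4: 10.30 g
  Zinc white: 24.55 g
  Na-feldspar: 32.61 g
  Glass-grade sand: 146.8 g
  Wollastonite: 42.48 g
Total batch = 256.7 g; LOI loss = 6.721 g; yield = 97.38%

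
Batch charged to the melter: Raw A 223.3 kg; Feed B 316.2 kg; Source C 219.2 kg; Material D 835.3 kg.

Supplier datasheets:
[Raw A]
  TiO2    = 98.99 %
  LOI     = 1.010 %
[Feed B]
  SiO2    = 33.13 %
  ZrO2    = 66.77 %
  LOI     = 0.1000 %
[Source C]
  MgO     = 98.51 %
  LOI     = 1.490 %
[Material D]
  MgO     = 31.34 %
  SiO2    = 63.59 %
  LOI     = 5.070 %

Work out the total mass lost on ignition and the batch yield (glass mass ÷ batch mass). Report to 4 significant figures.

All internal work carries full precision throughout — values along the way are printed rounded to four significant figures as written — exactly one rounding is applied to each reported value; the derived quantities are recomputed in full precision (ignition loss, glass mass, the totals, four oxide percentages, the yield) from the weighed amounts at 1546 kg of glass exactly as printed in the problem or the answer.
Per-material ignition loss:
  Raw A: 223.3 × 0.01010 = 2.255 kg
  Feed B: 316.2 × 0.001000 = 0.3162 kg
  Source C: 219.2 × 0.01490 = 3.266 kg
  Material D: 835.3 × 0.05070 = 42.35 kg
Total LOI = 48.19 kg
Glass = batch − LOI = 1594 − 48.19 = 1546 kg

LOI loss = 48.19 kg; glass = 1546 kg; yield = 96.98%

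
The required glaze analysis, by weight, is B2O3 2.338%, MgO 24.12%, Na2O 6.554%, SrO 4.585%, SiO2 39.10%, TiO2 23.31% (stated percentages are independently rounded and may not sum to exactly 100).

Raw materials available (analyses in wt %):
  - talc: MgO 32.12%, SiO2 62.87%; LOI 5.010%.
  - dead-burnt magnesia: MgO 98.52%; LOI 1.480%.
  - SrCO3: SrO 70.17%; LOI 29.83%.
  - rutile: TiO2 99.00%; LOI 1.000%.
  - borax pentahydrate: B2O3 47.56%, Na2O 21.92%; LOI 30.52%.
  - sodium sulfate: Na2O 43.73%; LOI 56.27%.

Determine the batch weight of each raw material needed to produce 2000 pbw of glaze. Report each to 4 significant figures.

Batch per 2000 pbw glaze:
  talc: 1244 pbw
  dead-burnt magnesia: 84.12 pbw
  SrCO3: 130.7 pbw
  rutile: 470.9 pbw
  borax pentahydrate: 98.32 pbw
  sodium sulfate: 250.5 pbw
Total batch = 2279 pbw; LOI loss = 278.2 pbw; yield = 87.79%

The whole derivation carries exact precision throughout. Intermediates appear (rounded to 4 significant figures) within the worked lines — each reported figure takes a single rounding. All derived quantities (six oxide percentages, yield, glass mass, totals, ignition loss) are computed using the weight values per 2000 pbw of glass at full precision, as written in question or answer.
Target oxide masses per 2000 pbw glaze:
  B2O3: 2.338% × 2000 = 46.76 pbw
  MgO: 24.12% × 2000 = 482.4 pbw
  Na2O: 6.554% × 2000 = 131.1 pbw
  SrO: 4.585% × 2000 = 91.70 pbw
  SiO2: 39.10% × 2000 = 782.0 pbw
  TiO2: 23.31% × 2000 = 466.2 pbw
Per-oxide balance check working from each reported weight, for the quoted basis mass (target by target, the sums agree inside rounding margins):
  B2O3: 98.32·0.4756 = 46.76 pbw (target 46.76 pbw)
  MgO: 1244·0.3212 + 84.12·0.9852 = 482.4 pbw (target 482.4 pbw)
  Na2O: 98.32·0.2192 + 250.5·0.4373 = 131.1 pbw (target 131.1 pbw)
  SrO: 130.7·0.7017 = 91.71 pbw (target 91.70 pbw)
  SiO2: 1244·0.6287 = 782.1 pbw (target 782.0 pbw)
  TiO2: 470.9·0.9900 = 466.2 pbw (target 466.2 pbw)
Consistency of the glass mass: the batch minus its LOI: 2000 pbw (the Σ of target masses is 2000 pbw; stated basis 2000 pbw — rounding explains the deltas).
Batch grand total — Σ batch = 2279 pbw; ignition loss, Σ(batch × LOI) = 278.2 pbw; the yield ratio, glass ÷ batch: 87.79%.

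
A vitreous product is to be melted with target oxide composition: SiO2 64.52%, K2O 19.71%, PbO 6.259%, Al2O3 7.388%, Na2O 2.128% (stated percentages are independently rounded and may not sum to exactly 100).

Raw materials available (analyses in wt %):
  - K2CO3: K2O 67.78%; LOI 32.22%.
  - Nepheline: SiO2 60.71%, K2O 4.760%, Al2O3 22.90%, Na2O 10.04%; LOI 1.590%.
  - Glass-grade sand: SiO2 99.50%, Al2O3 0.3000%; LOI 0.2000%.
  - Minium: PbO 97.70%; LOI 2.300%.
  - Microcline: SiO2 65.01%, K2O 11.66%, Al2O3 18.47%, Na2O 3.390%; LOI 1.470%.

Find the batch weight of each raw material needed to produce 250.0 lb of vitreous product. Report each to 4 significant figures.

The working math carries exact precision from first step to last; mid-chain values are displayed, rounded to four significant figures, across the worked steps; a single rounding finalizes every reported result. The derived quantities are computed from the batch weights at 250.0 lb of glass in full float precision (the five compositions, ignition loss, totals, the yield, net glass mass), as they appear in the problem or the answer.
Per-oxide target masses for 250.0 lb vitreous product:
  SiO2: 64.52% × 250.0 = 161.3 lb
  K2O: 19.71% × 250.0 = 49.28 lb
  PbO: 6.259% × 250.0 = 15.65 lb
  Al2O3: 7.388% × 250.0 = 18.47 lb
  Na2O: 2.128% × 250.0 = 5.320 lb
Checking each oxide sum using the reported weights, relative to the basis at hand (every target is met by its sum exact up to rounding of places):
  SiO2: 34.05·0.6071 + 104.7·0.9950 + 56.08·0.6501 = 161.3 lb (target 161.3 lb)
  K2O: 60.66·0.6778 + 34.05·0.04760 + 56.08·0.1166 = 49.28 lb (target 49.28 lb)
  PbO: 16.02·0.9770 = 15.65 lb (target 15.65 lb)
  Al2O3: 34.05·0.2290 + 104.7·0.003000 + 56.08·0.1847 = 18.47 lb (target 18.47 lb)
  Na2O: 34.05·0.1004 + 56.08·0.03390 = 5.320 lb (target 5.320 lb)
Glass mass check: total batch − LOI = 250.0 lb (per-oxide target masses sum to 250.0 lb; versus the stated basis of 250.0 lb — rounding explains the deltas).
Adding the batch up: Σ batch = 271.5 lb; Σ batch·LOI gives LOI loss = 21.49 lb; as yield: glass ÷ batch → 92.09%.

Batch per 250.0 lb vitreous product:
  K2CO3: 60.66 lb
  Nepheline: 34.05 lb
  Glass-grade sand: 104.7 lb
  Minium: 16.02 lb
  Microcline: 56.08 lb
Total batch = 271.5 lb; LOI loss = 21.49 lb; yield = 92.09%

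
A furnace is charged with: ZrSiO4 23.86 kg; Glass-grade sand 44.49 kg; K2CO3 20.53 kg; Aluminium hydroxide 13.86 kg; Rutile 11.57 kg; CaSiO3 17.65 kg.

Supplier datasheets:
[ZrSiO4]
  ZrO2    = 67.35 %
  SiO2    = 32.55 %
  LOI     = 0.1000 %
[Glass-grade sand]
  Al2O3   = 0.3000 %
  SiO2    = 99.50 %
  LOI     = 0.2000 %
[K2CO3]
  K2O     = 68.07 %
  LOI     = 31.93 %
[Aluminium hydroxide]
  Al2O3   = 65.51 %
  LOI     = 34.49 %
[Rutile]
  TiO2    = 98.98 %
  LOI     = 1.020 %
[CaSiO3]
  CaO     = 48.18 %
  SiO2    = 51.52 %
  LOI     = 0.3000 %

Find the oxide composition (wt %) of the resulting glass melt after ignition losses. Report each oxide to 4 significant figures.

Working values are shown rounded to 4 significant digits when written out — all internal work runs at full float precision from first step to last — each reported value is rounded once only. All derived quantities (the yield, LOI, totals, net glass mass, six oxide percentages) are re-derived using the weight values at 120.3 kg of glass at full float precision, as given in the question or the answer.
Oxide masses out of the charge:
  TiO2: 11.57·0.9898 = 11.45 kg
  K2O: 20.53·0.6807 = 13.97 kg
  ZrO2: 23.86·0.6735 = 16.07 kg
  CaO: 17.65·0.4818 = 8.504 kg
  Al2O3: 44.49·0.003000 + 13.86·0.6551 = 9.213 kg
  SiO2: 23.86·0.3255 + 44.49·0.9950 + 17.65·0.5152 = 61.13 kg
LOI: 23.86·0.001000 + 44.49·0.002000 + 20.53·0.3193 + 13.86·0.3449 + 11.57·0.01020 + 17.65·0.003000 = 11.62 kg
Glass mass = batch − LOI = 132.0 − 11.62 = 120.3 kg (matching Σ of the oxides)
percent share: oxide ÷ glass, ×100

Glass mass = 120.3 kg (batch 132.0 − LOI 11.62).
Composition: TiO2 9.516%, K2O 11.61%, ZrO2 13.35%, CaO 7.066%, Al2O3 7.656%, SiO2 50.80%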